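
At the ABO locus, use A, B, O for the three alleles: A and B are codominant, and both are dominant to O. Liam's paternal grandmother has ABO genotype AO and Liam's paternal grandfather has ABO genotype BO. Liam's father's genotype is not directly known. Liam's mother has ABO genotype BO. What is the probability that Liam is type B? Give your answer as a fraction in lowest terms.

1/2

Liam's father's ABO genotype from AO × BO: 1/4 AB, 1/4 AO, 1/4 BO, 1/4 OO.
Crossing each possibility with the mother BO and summing P(type B): 1/4·1/2 + 1/4·1/4 + 1/4·3/4 + 1/4·1/2 = 1/2.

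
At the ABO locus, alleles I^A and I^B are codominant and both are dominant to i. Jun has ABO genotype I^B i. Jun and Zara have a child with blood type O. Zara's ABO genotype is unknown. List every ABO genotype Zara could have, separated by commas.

I^A i, I^B i, i i

For each candidate genotype of Zara, check whether crossing it with I^B i can produce every observed child phenotype.
  I^A I^A → possible child types {A, AB} ✗
  I^A I^B → possible child types {A, B, AB} ✗
  I^A i → possible child types {O, A, B, AB} ✓
  I^B I^B → possible child types {B} ✗
  I^B i → possible child types {O, B} ✓
  i i → possible child types {O, B} ✓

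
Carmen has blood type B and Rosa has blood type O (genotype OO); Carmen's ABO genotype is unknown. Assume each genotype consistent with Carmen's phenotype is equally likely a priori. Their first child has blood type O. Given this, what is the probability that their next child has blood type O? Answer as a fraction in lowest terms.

Possible genotypes: Carmen ∈ {BB, BO}; Rosa ∈ {OO}.
Weight each parental genotype pair by prior × P(type-O child):
  BO × OO: posterior weight 1; P(next child type O) = 1/2.
Weighted sum = 1/2.

1/2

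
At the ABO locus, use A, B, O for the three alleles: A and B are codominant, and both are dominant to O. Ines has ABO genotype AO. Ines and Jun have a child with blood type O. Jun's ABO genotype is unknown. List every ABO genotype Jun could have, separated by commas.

AO, BO, OO

For each candidate genotype of Jun, check whether crossing it with AO can produce every observed child phenotype.
  AA → possible child types {A} ✗
  AB → possible child types {A, B, AB} ✗
  AO → possible child types {O, A} ✓
  BB → possible child types {B, AB} ✗
  BO → possible child types {O, A, B, AB} ✓
  OO → possible child types {O, A} ✓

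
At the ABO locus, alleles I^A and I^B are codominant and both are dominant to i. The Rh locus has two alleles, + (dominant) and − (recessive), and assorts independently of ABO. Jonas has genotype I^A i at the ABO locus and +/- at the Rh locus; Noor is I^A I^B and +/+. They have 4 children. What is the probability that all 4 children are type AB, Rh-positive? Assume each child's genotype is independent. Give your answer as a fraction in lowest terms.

ABO cross I^A i × I^A I^B → 1/2 A, 1/4 B, 1/4 AB.
Rh cross +/- × +/+ → 1 Rh+; so P(type AB, Rh-positive) = 1/4 × 1 = 1/4 per child.
All 4 independent: (1/4)^4 = 1/256.

1/256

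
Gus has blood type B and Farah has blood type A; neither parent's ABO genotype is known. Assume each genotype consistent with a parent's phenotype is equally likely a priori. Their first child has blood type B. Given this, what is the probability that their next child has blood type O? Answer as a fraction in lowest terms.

Possible genotypes: Gus ∈ {I^B I^B, I^B i}; Farah ∈ {I^A I^A, I^A i}.
Weight each parental genotype pair by prior × P(type-B child):
  I^B I^B × I^A i: posterior weight 2/3; P(next child type O) = 0.
  I^B i × I^A i: posterior weight 1/3; P(next child type O) = 1/4.
Weighted sum = 1/12.

1/12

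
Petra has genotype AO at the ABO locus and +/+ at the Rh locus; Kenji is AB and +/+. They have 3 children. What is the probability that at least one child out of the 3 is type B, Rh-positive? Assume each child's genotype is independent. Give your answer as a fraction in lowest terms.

ABO cross AO × AB → 1/2 A, 1/4 B, 1/4 AB.
Rh cross +/+ × +/+ → 1 Rh+; so P(type B, Rh-positive) = 1/4 × 1 = 1/4 per child.
P(none) = (3/4)^3 = 27/64; P(at least one) = 1 − 27/64 = 37/64.

37/64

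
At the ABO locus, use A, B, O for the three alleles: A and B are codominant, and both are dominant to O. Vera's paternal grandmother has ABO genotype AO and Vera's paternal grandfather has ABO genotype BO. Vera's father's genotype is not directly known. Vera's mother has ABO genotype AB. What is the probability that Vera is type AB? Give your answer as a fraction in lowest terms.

Vera's father's ABO genotype from AO × BO: 1/4 AB, 1/4 AO, 1/4 BO, 1/4 OO.
Crossing each possibility with the mother AB and summing P(type AB): 1/4·1/2 + 1/4·1/4 + 1/4·1/4 + 1/4·0 = 1/4.

1/4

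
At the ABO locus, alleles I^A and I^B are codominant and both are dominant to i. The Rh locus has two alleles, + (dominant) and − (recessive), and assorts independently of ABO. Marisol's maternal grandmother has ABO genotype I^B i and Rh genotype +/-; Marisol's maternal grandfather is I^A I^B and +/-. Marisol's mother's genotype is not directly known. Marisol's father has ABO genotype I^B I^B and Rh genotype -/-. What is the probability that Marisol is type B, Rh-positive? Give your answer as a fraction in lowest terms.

3/8

Marisol's mother's ABO genotype from I^B i × I^A I^B: 1/4 I^A I^B, 1/4 I^A i, 1/4 I^B I^B, 1/4 I^B i.
Crossing each possibility with the father I^B I^B and summing P(type B): 1/4·1/2 + 1/4·1/2 + 1/4·1 + 1/4·1 = 3/4.
Similarly for Rh via the mother's Rh distribution: P(Rh+) = 1/2.
Independent loci: 3/4 × 1/2 = 3/8.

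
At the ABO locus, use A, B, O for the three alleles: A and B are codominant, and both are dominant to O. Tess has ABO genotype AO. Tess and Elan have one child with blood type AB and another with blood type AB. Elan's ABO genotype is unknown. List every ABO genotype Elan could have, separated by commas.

For each candidate genotype of Elan, check whether crossing it with AO can produce every observed child phenotype.
  AA → possible child types {A} ✗
  AB → possible child types {A, B, AB} ✓
  AO → possible child types {O, A} ✗
  BB → possible child types {B, AB} ✓
  BO → possible child types {O, A, B, AB} ✓
  OO → possible child types {O, A} ✗

AB, BB, BO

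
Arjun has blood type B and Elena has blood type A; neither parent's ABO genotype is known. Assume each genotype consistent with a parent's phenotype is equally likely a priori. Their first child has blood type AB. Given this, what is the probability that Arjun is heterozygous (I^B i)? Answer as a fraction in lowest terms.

Possible genotypes: Arjun ∈ {I^B I^B, I^B i}; Elena ∈ {I^A I^A, I^A i}.
Weight each parental genotype pair by prior × P(type-AB child):
  I^B I^B × I^A I^A: posterior weight 4/9.
  I^B I^B × I^A i: posterior weight 2/9.
  I^B i × I^A I^A: posterior weight 2/9.
  I^B i × I^A i: posterior weight 1/9.
Sum the posterior weight over pairs where Arjun is I^B i: 1/3.

1/3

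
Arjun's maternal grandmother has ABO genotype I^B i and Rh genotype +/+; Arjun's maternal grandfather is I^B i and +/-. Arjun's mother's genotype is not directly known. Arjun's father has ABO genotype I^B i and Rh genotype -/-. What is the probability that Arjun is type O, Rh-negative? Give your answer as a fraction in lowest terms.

1/16

Arjun's mother's ABO genotype from I^B i × I^B i: 1/4 I^B I^B, 1/2 I^B i, 1/4 i i.
Crossing each possibility with the father I^B i and summing P(type O): 1/4·0 + 1/2·1/4 + 1/4·1/2 = 1/4.
Similarly for Rh via the mother's Rh distribution: P(Rh-) = 1/4.
Independent loci: 1/4 × 1/4 = 1/16.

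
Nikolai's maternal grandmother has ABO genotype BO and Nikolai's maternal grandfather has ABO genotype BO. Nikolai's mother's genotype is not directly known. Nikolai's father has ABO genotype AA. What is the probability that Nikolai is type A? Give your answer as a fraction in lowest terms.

1/2

Nikolai's mother's ABO genotype from BO × BO: 1/4 BB, 1/2 BO, 1/4 OO.
Crossing each possibility with the father AA and summing P(type A): 1/4·0 + 1/2·1/2 + 1/4·1 = 1/2.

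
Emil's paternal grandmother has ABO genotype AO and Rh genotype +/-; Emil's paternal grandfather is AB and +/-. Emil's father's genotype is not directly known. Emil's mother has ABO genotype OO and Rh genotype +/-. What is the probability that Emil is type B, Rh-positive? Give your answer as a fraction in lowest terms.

Emil's father's ABO genotype from AO × AB: 1/4 AA, 1/4 AB, 1/4 AO, 1/4 BO.
Crossing each possibility with the mother OO and summing P(type B): 1/4·0 + 1/4·1/2 + 1/4·0 + 1/4·1/2 = 1/4.
Similarly for Rh via the father's Rh distribution: P(Rh+) = 3/4.
Independent loci: 1/4 × 3/4 = 3/16.

3/16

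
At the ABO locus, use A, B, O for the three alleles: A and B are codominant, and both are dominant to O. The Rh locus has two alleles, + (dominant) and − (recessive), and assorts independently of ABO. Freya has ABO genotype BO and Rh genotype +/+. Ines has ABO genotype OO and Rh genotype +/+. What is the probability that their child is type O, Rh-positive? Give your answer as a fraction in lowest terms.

ABO cross BO × OO → offspring phenotypes: 1/2 O, 1/2 B.
Rh cross +/+ × +/+ → 1 Rh+.
Independent loci: P(type O, Rh-positive) = 1/2 × 1 = 1/2.

1/2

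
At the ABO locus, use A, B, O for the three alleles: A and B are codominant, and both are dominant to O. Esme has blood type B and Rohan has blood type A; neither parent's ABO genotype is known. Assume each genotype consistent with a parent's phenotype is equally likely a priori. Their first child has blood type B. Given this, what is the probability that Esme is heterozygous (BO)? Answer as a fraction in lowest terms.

Possible genotypes: Esme ∈ {BB, BO}; Rohan ∈ {AA, AO}.
Weight each parental genotype pair by prior × P(type-B child):
  BB × AO: posterior weight 2/3.
  BO × AO: posterior weight 1/3.
Sum the posterior weight over pairs where Esme is BO: 1/3.

1/3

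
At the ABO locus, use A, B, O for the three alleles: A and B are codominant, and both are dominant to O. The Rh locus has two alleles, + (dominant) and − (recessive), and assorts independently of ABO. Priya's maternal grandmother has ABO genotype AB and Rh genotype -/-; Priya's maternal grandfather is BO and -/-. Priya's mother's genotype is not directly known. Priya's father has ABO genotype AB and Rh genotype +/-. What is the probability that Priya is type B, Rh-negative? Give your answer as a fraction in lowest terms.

3/16

Priya's mother's ABO genotype from AB × BO: 1/4 AB, 1/4 AO, 1/4 BB, 1/4 BO.
Crossing each possibility with the father AB and summing P(type B): 1/4·1/4 + 1/4·1/4 + 1/4·1/2 + 1/4·1/2 = 3/8.
Similarly for Rh via the mother's Rh distribution: P(Rh-) = 1/2.
Independent loci: 3/8 × 1/2 = 3/16.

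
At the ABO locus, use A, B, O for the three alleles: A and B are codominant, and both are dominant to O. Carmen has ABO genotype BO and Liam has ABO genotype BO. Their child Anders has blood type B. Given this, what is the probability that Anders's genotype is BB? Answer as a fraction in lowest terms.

1/3

Cross BO × BO → 1/4 BB, 1/2 BO, 1/4 OO.
Type-B genotypes among offspring: BB (1/4), BO (1/2); total 3/4.
P(BB | type B) = (1/4) / (3/4) = 1/3.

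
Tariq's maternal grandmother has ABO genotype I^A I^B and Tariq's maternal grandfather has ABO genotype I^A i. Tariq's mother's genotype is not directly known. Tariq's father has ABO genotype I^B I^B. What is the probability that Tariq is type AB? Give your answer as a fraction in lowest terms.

1/2

Tariq's mother's ABO genotype from I^A I^B × I^A i: 1/4 I^A I^A, 1/4 I^A I^B, 1/4 I^A i, 1/4 I^B i.
Crossing each possibility with the father I^B I^B and summing P(type AB): 1/4·1 + 1/4·1/2 + 1/4·1/2 + 1/4·0 = 1/2.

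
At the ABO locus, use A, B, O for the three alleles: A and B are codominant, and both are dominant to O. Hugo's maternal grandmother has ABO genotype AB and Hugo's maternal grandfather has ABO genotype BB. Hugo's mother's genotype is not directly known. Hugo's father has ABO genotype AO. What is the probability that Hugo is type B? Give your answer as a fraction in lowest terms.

3/8

Hugo's mother's ABO genotype from AB × BB: 1/2 AB, 1/2 BB.
Crossing each possibility with the father AO and summing P(type B): 1/2·1/4 + 1/2·1/2 = 3/8.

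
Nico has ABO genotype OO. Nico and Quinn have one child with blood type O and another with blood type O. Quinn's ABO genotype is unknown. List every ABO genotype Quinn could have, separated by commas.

For each candidate genotype of Quinn, check whether crossing it with OO can produce every observed child phenotype.
  AA → possible child types {A} ✗
  AB → possible child types {A, B} ✗
  AO → possible child types {O, A} ✓
  BB → possible child types {B} ✗
  BO → possible child types {O, B} ✓
  OO → possible child types {O} ✓

AO, BO, OO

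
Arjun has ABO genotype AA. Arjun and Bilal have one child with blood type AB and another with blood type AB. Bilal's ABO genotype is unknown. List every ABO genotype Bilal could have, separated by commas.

AB, BB, BO

For each candidate genotype of Bilal, check whether crossing it with AA can produce every observed child phenotype.
  AA → possible child types {A} ✗
  AB → possible child types {A, AB} ✓
  AO → possible child types {A} ✗
  BB → possible child types {AB} ✓
  BO → possible child types {A, AB} ✓
  OO → possible child types {A} ✗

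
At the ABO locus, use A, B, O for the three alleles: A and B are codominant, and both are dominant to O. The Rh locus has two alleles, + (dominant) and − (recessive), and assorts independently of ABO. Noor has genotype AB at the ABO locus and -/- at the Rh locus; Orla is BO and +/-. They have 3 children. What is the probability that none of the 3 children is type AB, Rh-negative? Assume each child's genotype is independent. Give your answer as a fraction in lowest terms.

343/512

ABO cross AB × BO → 1/4 A, 1/2 B, 1/4 AB.
Rh cross -/- × +/- → 1/2 Rh+, 1/2 Rh-; so P(type AB, Rh-negative) = 1/4 × 1/2 = 1/8 per child.
P(not type AB, Rh-negative) = 7/8 for one child; (7/8)^3 = 343/512.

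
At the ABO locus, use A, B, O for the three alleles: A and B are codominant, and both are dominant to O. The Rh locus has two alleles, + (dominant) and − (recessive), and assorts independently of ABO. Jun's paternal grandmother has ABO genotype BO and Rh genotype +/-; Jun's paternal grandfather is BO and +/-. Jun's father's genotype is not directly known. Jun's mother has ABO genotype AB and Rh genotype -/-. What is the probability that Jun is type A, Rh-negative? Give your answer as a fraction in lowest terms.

1/8

Jun's father's ABO genotype from BO × BO: 1/4 BB, 1/2 BO, 1/4 OO.
Crossing each possibility with the mother AB and summing P(type A): 1/4·0 + 1/2·1/4 + 1/4·1/2 = 1/4.
Similarly for Rh via the father's Rh distribution: P(Rh-) = 1/2.
Independent loci: 1/4 × 1/2 = 1/8.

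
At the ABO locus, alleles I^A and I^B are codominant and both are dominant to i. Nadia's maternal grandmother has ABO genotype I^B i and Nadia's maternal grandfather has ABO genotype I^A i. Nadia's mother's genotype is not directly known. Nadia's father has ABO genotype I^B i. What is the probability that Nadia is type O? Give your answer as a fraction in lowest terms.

Nadia's mother's ABO genotype from I^B i × I^A i: 1/4 I^A I^B, 1/4 I^A i, 1/4 I^B i, 1/4 i i.
Crossing each possibility with the father I^B i and summing P(type O): 1/4·0 + 1/4·1/4 + 1/4·1/4 + 1/4·1/2 = 1/4.

1/4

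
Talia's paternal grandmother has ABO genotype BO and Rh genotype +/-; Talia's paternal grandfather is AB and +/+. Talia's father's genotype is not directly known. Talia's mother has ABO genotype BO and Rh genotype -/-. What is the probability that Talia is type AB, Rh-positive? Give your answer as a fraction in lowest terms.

Talia's father's ABO genotype from BO × AB: 1/4 AB, 1/4 AO, 1/4 BB, 1/4 BO.
Crossing each possibility with the mother BO and summing P(type AB): 1/4·1/4 + 1/4·1/4 + 1/4·0 + 1/4·0 = 1/8.
Similarly for Rh via the father's Rh distribution: P(Rh+) = 3/4.
Independent loci: 1/8 × 3/4 = 3/32.

3/32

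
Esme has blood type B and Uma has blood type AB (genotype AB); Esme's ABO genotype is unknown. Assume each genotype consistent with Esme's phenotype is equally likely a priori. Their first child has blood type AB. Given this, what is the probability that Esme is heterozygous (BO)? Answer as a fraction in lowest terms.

Possible genotypes: Esme ∈ {BB, BO}; Uma ∈ {AB}.
Weight each parental genotype pair by prior × P(type-AB child):
  BB × AB: posterior weight 2/3.
  BO × AB: posterior weight 1/3.
Sum the posterior weight over pairs where Esme is BO: 1/3.

1/3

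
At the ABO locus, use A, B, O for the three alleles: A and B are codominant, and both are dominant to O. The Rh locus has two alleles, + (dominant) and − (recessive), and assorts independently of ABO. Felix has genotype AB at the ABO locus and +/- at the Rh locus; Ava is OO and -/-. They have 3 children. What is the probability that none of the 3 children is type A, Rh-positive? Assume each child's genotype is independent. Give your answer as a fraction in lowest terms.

27/64

ABO cross AB × OO → 1/2 A, 1/2 B.
Rh cross +/- × -/- → 1/2 Rh+, 1/2 Rh-; so P(type A, Rh-positive) = 1/2 × 1/2 = 1/4 per child.
P(not type A, Rh-positive) = 3/4 for one child; (3/4)^3 = 27/64.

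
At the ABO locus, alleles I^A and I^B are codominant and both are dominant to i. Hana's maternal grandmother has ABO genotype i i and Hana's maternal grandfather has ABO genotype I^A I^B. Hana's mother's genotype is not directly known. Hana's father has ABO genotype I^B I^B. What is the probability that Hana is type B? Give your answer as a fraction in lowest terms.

Hana's mother's ABO genotype from i i × I^A I^B: 1/2 I^A i, 1/2 I^B i.
Crossing each possibility with the father I^B I^B and summing P(type B): 1/2·1/2 + 1/2·1 = 3/4.

3/4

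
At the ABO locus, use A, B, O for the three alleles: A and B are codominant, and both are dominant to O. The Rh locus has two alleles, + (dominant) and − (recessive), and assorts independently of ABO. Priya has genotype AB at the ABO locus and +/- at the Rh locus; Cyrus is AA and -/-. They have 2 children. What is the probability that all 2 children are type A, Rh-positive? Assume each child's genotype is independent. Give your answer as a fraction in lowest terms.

1/16

ABO cross AB × AA → 1/2 A, 1/2 AB.
Rh cross +/- × -/- → 1/2 Rh+, 1/2 Rh-; so P(type A, Rh-positive) = 1/2 × 1/2 = 1/4 per child.
All 2 independent: (1/4)^2 = 1/16.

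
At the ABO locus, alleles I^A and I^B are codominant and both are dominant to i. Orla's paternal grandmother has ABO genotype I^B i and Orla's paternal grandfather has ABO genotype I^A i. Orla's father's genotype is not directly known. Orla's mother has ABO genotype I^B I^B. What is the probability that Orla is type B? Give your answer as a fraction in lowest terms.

Orla's father's ABO genotype from I^B i × I^A i: 1/4 I^A I^B, 1/4 I^A i, 1/4 I^B i, 1/4 i i.
Crossing each possibility with the mother I^B I^B and summing P(type B): 1/4·1/2 + 1/4·1/2 + 1/4·1 + 1/4·1 = 3/4.

3/4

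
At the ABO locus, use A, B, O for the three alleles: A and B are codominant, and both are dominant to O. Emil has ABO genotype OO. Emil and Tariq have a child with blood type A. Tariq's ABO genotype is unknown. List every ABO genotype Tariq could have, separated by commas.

For each candidate genotype of Tariq, check whether crossing it with OO can produce every observed child phenotype.
  AA → possible child types {A} ✓
  AB → possible child types {A, B} ✓
  AO → possible child types {O, A} ✓
  BB → possible child types {B} ✗
  BO → possible child types {O, B} ✗
  OO → possible child types {O} ✗

AA, AB, AO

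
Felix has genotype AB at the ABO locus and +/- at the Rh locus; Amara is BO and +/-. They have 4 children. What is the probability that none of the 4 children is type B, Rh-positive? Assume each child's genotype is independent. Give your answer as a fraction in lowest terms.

ABO cross AB × BO → 1/4 A, 1/2 B, 1/4 AB.
Rh cross +/- × +/- → 3/4 Rh+, 1/4 Rh-; so P(type B, Rh-positive) = 1/2 × 3/4 = 3/8 per child.
P(not type B, Rh-positive) = 5/8 for one child; (5/8)^4 = 625/4096.

625/4096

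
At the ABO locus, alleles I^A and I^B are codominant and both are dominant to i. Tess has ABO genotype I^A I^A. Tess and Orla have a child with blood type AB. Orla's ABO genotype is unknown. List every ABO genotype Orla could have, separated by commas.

I^A I^B, I^B I^B, I^B i

For each candidate genotype of Orla, check whether crossing it with I^A I^A can produce every observed child phenotype.
  I^A I^A → possible child types {A} ✗
  I^A I^B → possible child types {A, AB} ✓
  I^A i → possible child types {A} ✗
  I^B I^B → possible child types {AB} ✓
  I^B i → possible child types {A, AB} ✓
  i i → possible child types {A} ✗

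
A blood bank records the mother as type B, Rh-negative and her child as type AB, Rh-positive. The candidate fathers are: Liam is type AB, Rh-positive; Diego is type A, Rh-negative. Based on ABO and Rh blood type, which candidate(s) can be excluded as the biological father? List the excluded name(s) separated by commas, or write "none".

Diego

A candidate is excluded only if no genotype consistent with his phenotype could produce a type AB, Rh-positive child with a type B, Rh-negative mother.
Diego (type A, Rh-): no genotype consistent with that phenotype can produce a type-AB Rh+ child with a type-B mother.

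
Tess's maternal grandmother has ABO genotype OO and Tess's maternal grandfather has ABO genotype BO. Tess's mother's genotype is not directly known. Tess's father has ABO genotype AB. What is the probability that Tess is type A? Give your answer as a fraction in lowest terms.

Tess's mother's ABO genotype from OO × BO: 1/2 BO, 1/2 OO.
Crossing each possibility with the father AB and summing P(type A): 1/2·1/4 + 1/2·1/2 = 3/8.

3/8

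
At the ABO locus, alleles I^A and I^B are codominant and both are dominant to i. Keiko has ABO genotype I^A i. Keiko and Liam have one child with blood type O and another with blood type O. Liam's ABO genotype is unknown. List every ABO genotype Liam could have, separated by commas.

For each candidate genotype of Liam, check whether crossing it with I^A i can produce every observed child phenotype.
  I^A I^A → possible child types {A} ✗
  I^A I^B → possible child types {A, B, AB} ✗
  I^A i → possible child types {O, A} ✓
  I^B I^B → possible child types {B, AB} ✗
  I^B i → possible child types {O, A, B, AB} ✓
  i i → possible child types {O, A} ✓

I^A i, I^B i, i i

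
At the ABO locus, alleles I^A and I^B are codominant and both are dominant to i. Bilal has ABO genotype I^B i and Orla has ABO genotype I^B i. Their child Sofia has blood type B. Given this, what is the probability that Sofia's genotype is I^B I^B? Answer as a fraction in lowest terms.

1/3

Cross I^B i × I^B i → 1/4 I^B I^B, 1/2 I^B i, 1/4 i i.
Type-B genotypes among offspring: I^B I^B (1/4), I^B i (1/2); total 3/4.
P(I^B I^B | type B) = (1/4) / (3/4) = 1/3.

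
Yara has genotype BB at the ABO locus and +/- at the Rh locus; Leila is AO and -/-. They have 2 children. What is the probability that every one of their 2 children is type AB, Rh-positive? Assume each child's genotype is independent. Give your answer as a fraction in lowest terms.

1/16

ABO cross BB × AO → 1/2 B, 1/2 AB.
Rh cross +/- × -/- → 1/2 Rh+, 1/2 Rh-; so P(type AB, Rh-positive) = 1/2 × 1/2 = 1/4 per child.
All 2 independent: (1/4)^2 = 1/16.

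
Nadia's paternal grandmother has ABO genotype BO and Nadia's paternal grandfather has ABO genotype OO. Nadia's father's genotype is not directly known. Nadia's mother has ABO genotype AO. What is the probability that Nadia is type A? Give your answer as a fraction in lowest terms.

3/8

Nadia's father's ABO genotype from BO × OO: 1/2 BO, 1/2 OO.
Crossing each possibility with the mother AO and summing P(type A): 1/2·1/4 + 1/2·1/2 = 3/8.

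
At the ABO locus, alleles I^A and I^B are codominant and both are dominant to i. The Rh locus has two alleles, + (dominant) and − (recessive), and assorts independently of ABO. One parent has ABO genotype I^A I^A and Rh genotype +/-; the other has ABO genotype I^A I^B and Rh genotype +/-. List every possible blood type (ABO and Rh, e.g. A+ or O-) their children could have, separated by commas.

A+, A-, AB+, AB-

Gametes from I^A I^A × I^A I^B give offspring ABO genotypes I^A I^A, I^A I^B, i.e. phenotypes A, AB.
Rh cross +/- × +/- → phenotypes Rh+, Rh-.
Combining independently: A+, A-, AB+, AB-.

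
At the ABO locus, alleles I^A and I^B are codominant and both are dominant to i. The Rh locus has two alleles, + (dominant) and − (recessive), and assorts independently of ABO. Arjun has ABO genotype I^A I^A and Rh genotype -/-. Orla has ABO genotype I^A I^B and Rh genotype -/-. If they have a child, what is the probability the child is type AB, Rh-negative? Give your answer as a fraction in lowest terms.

ABO cross I^A I^A × I^A I^B → offspring phenotypes: 1/2 A, 1/2 AB.
Rh cross -/- × -/- → 1 Rh-.
Independent loci: P(type AB, Rh-negative) = 1/2 × 1 = 1/2.

1/2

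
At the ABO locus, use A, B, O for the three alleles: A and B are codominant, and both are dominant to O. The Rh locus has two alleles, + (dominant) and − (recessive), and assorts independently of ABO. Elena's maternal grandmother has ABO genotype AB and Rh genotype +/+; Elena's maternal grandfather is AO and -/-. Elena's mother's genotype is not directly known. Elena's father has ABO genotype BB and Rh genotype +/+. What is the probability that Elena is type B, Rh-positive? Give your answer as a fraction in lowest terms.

1/2

Elena's mother's ABO genotype from AB × AO: 1/4 AA, 1/4 AB, 1/4 AO, 1/4 BO.
Crossing each possibility with the father BB and summing P(type B): 1/4·0 + 1/4·1/2 + 1/4·1/2 + 1/4·1 = 1/2.
Similarly for Rh via the mother's Rh distribution: P(Rh+) = 1.
Independent loci: 1/2 × 1 = 1/2.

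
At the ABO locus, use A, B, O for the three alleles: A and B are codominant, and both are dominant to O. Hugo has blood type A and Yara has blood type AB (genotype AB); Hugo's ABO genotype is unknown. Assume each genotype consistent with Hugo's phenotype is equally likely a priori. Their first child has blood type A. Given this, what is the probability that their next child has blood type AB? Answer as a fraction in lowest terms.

Possible genotypes: Hugo ∈ {AA, AO}; Yara ∈ {AB}.
Weight each parental genotype pair by prior × P(type-A child):
  AA × AB: posterior weight 1/2; P(next child type AB) = 1/2.
  AO × AB: posterior weight 1/2; P(next child type AB) = 1/4.
Weighted sum = 3/8.

3/8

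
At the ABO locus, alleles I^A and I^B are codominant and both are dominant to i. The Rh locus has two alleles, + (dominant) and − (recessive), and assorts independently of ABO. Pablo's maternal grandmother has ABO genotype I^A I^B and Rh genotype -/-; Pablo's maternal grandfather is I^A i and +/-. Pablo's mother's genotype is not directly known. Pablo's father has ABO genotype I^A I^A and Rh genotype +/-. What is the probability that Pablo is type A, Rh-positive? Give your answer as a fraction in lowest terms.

15/32

Pablo's mother's ABO genotype from I^A I^B × I^A i: 1/4 I^A I^A, 1/4 I^A I^B, 1/4 I^A i, 1/4 I^B i.
Crossing each possibility with the father I^A I^A and summing P(type A): 1/4·1 + 1/4·1/2 + 1/4·1 + 1/4·1/2 = 3/4.
Similarly for Rh via the mother's Rh distribution: P(Rh+) = 5/8.
Independent loci: 3/4 × 5/8 = 15/32.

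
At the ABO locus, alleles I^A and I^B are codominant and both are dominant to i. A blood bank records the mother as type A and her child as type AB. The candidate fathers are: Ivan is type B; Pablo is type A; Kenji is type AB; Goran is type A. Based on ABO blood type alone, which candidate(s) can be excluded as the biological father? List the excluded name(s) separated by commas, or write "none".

A candidate is excluded only if no genotype consistent with his phenotype could produce a type AB child with a type A mother.
Pablo (type A): no genotype consistent with that phenotype can produce a type-AB child with a type-A mother.
Goran (type A): no genotype consistent with that phenotype can produce a type-AB child with a type-A mother.

Pablo, Goran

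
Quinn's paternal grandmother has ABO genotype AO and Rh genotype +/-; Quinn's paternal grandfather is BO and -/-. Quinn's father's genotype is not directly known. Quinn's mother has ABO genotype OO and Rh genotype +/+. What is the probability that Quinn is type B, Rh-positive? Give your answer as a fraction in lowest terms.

1/4

Quinn's father's ABO genotype from AO × BO: 1/4 AB, 1/4 AO, 1/4 BO, 1/4 OO.
Crossing each possibility with the mother OO and summing P(type B): 1/4·1/2 + 1/4·0 + 1/4·1/2 + 1/4·0 = 1/4.
Similarly for Rh via the father's Rh distribution: P(Rh+) = 1.
Independent loci: 1/4 × 1 = 1/4.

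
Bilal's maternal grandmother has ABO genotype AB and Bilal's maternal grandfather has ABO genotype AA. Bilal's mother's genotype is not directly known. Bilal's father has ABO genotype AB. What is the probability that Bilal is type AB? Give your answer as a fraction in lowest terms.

1/2

Bilal's mother's ABO genotype from AB × AA: 1/2 AA, 1/2 AB.
Crossing each possibility with the father AB and summing P(type AB): 1/2·1/2 + 1/2·1/2 = 1/2.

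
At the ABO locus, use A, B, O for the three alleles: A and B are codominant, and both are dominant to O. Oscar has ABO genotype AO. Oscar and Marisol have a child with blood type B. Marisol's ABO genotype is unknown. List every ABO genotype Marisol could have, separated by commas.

For each candidate genotype of Marisol, check whether crossing it with AO can produce every observed child phenotype.
  AA → possible child types {A} ✗
  AB → possible child types {A, B, AB} ✓
  AO → possible child types {O, A} ✗
  BB → possible child types {B, AB} ✓
  BO → possible child types {O, A, B, AB} ✓
  OO → possible child types {O, A} ✗

AB, BB, BO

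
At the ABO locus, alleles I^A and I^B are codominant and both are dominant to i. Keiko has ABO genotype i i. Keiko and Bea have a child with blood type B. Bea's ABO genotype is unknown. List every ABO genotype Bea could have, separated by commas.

I^A I^B, I^B I^B, I^B i

For each candidate genotype of Bea, check whether crossing it with i i can produce every observed child phenotype.
  I^A I^A → possible child types {A} ✗
  I^A I^B → possible child types {A, B} ✓
  I^A i → possible child types {O, A} ✗
  I^B I^B → possible child types {B} ✓
  I^B i → possible child types {O, B} ✓
  i i → possible child types {O} ✗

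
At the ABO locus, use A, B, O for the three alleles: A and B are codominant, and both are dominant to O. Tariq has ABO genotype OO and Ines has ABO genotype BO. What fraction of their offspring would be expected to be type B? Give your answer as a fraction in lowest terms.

1/2

ABO cross OO × BO → offspring phenotypes: 1/2 O, 1/2 B.
So P(type B) = 1/2.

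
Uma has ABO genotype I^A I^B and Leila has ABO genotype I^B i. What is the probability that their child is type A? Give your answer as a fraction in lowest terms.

1/4

ABO cross I^A I^B × I^B i → offspring phenotypes: 1/4 A, 1/2 B, 1/4 AB.
So P(type A) = 1/4.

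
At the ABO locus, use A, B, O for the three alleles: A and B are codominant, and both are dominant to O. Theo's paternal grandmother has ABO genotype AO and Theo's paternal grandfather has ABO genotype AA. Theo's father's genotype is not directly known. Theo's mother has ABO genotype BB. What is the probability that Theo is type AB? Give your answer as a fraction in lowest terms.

3/4

Theo's father's ABO genotype from AO × AA: 1/2 AA, 1/2 AO.
Crossing each possibility with the mother BB and summing P(type AB): 1/2·1 + 1/2·1/2 = 3/4.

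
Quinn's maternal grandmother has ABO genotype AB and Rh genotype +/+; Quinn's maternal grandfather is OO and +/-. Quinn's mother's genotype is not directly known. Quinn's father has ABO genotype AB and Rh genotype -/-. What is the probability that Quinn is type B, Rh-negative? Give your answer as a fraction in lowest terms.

Quinn's mother's ABO genotype from AB × OO: 1/2 AO, 1/2 BO.
Crossing each possibility with the father AB and summing P(type B): 1/2·1/4 + 1/2·1/2 = 3/8.
Similarly for Rh via the mother's Rh distribution: P(Rh-) = 1/4.
Independent loci: 3/8 × 1/4 = 3/32.

3/32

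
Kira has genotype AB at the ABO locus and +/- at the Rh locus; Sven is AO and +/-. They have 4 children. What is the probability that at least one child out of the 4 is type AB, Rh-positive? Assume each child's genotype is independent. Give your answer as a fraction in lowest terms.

36975/65536

ABO cross AB × AO → 1/2 A, 1/4 B, 1/4 AB.
Rh cross +/- × +/- → 3/4 Rh+, 1/4 Rh-; so P(type AB, Rh-positive) = 1/4 × 3/4 = 3/16 per child.
P(none) = (13/16)^4 = 28561/65536; P(at least one) = 1 − 28561/65536 = 36975/65536.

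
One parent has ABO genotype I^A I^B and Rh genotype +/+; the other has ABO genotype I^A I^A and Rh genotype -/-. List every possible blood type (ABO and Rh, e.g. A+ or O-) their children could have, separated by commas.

Gametes from I^A I^B × I^A I^A give offspring ABO genotypes I^A I^A, I^A I^B, i.e. phenotypes A, AB.
Rh cross +/+ × -/- → phenotypes Rh+.
Combining independently: A+, AB+.

A+, AB+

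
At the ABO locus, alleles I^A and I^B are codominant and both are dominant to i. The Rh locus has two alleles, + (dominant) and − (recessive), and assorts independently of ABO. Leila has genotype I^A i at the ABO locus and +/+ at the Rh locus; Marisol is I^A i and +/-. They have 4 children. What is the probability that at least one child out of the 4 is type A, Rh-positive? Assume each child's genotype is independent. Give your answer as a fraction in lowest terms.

255/256

ABO cross I^A i × I^A i → 1/4 O, 3/4 A.
Rh cross +/+ × +/- → 1 Rh+; so P(type A, Rh-positive) = 3/4 × 1 = 3/4 per child.
P(none) = (1/4)^4 = 1/256; P(at least one) = 1 − 1/256 = 255/256.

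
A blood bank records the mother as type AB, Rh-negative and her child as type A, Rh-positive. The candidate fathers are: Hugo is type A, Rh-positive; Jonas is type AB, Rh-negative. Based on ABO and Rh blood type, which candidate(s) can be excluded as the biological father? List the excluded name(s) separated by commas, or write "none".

A candidate is excluded only if no genotype consistent with his phenotype could produce a type A, Rh-positive child with a type AB, Rh-negative mother.
Jonas (type AB, Rh-): no genotype consistent with that phenotype can produce a type-A Rh+ child with a type-AB mother.

Jonas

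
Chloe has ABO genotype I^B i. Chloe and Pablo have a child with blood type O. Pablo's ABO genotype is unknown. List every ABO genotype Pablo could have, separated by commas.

For each candidate genotype of Pablo, check whether crossing it with I^B i can produce every observed child phenotype.
  I^A I^A → possible child types {A, AB} ✗
  I^A I^B → possible child types {A, B, AB} ✗
  I^A i → possible child types {O, A, B, AB} ✓
  I^B I^B → possible child types {B} ✗
  I^B i → possible child types {O, B} ✓
  i i → possible child types {O, B} ✓

I^A i, I^B i, i i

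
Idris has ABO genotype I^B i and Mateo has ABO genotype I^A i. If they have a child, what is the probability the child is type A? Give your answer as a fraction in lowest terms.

1/4

ABO cross I^B i × I^A i → offspring phenotypes: 1/4 O, 1/4 A, 1/4 B, 1/4 AB.
So P(type A) = 1/4.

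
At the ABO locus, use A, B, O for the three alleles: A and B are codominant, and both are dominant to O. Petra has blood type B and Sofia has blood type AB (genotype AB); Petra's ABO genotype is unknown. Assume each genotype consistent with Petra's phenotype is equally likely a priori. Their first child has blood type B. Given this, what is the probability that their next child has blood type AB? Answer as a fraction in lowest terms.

3/8

Possible genotypes: Petra ∈ {BB, BO}; Sofia ∈ {AB}.
Weight each parental genotype pair by prior × P(type-B child):
  BB × AB: posterior weight 1/2; P(next child type AB) = 1/2.
  BO × AB: posterior weight 1/2; P(next child type AB) = 1/4.
Weighted sum = 3/8.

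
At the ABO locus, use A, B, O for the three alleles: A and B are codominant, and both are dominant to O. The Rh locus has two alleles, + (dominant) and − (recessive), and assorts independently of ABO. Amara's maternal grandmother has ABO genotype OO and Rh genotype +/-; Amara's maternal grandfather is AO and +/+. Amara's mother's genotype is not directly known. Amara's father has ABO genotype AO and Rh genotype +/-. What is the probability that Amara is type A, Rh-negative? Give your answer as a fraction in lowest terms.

Amara's mother's ABO genotype from OO × AO: 1/2 AO, 1/2 OO.
Crossing each possibility with the father AO and summing P(type A): 1/2·3/4 + 1/2·1/2 = 5/8.
Similarly for Rh via the mother's Rh distribution: P(Rh-) = 1/8.
Independent loci: 5/8 × 1/8 = 5/64.

5/64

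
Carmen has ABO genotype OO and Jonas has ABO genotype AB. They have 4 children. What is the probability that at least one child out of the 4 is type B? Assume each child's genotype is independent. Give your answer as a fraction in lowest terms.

15/16

ABO cross OO × AB → 1/2 A, 1/2 B.
So P(type B) = 1/2 per child.
P(none) = (1/2)^4 = 1/16; P(at least one) = 1 − 1/16 = 15/16.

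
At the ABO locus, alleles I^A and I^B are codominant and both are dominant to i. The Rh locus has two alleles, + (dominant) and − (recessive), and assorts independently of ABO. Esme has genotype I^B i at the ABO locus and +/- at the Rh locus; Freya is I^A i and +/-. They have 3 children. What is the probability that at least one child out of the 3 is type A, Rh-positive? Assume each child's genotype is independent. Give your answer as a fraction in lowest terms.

ABO cross I^B i × I^A i → 1/4 O, 1/4 A, 1/4 B, 1/4 AB.
Rh cross +/- × +/- → 3/4 Rh+, 1/4 Rh-; so P(type A, Rh-positive) = 1/4 × 3/4 = 3/16 per child.
P(none) = (13/16)^3 = 2197/4096; P(at least one) = 1 − 2197/4096 = 1899/4096.

1899/4096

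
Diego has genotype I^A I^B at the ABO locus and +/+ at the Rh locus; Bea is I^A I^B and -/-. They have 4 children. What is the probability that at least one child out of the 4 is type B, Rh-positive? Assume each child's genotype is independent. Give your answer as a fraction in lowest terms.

ABO cross I^A I^B × I^A I^B → 1/4 A, 1/4 B, 1/2 AB.
Rh cross +/+ × -/- → 1 Rh+; so P(type B, Rh-positive) = 1/4 × 1 = 1/4 per child.
P(none) = (3/4)^4 = 81/256; P(at least one) = 1 − 81/256 = 175/256.

175/256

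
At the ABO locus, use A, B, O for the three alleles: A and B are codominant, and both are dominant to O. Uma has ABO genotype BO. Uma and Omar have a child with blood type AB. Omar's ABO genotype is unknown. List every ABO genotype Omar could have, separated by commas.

For each candidate genotype of Omar, check whether crossing it with BO can produce every observed child phenotype.
  AA → possible child types {A, AB} ✓
  AB → possible child types {A, B, AB} ✓
  AO → possible child types {O, A, B, AB} ✓
  BB → possible child types {B} ✗
  BO → possible child types {O, B} ✗
  OO → possible child types {O, B} ✗

AA, AB, AO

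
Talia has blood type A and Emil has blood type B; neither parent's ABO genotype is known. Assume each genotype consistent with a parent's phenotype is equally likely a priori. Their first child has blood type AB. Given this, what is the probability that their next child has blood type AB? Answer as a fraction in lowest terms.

Possible genotypes: Talia ∈ {AA, AO}; Emil ∈ {BB, BO}.
Weight each parental genotype pair by prior × P(type-AB child):
  AA × BB: posterior weight 4/9; P(next child type AB) = 1.
  AA × BO: posterior weight 2/9; P(next child type AB) = 1/2.
  AO × BB: posterior weight 2/9; P(next child type AB) = 1/2.
  AO × BO: posterior weight 1/9; P(next child type AB) = 1/4.
Weighted sum = 25/36.

25/36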